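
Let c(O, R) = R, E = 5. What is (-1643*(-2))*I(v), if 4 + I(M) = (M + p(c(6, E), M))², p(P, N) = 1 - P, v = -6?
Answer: 315456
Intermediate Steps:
I(M) = -4 + (-4 + M)² (I(M) = -4 + (M + (1 - 1*5))² = -4 + (M + (1 - 5))² = -4 + (M - 4)² = -4 + (-4 + M)²)
(-1643*(-2))*I(v) = (-1643*(-2))*(-4 + (-4 - 6)²) = (-53*(-62))*(-4 + (-10)²) = 3286*(-4 + 100) = 3286*96 = 315456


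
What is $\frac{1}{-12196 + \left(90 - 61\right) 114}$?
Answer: $- \frac{1}{8890} \approx -0.00011249$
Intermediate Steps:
$\frac{1}{-12196 + \left(90 - 61\right) 114} = \frac{1}{-12196 + 29 \cdot 114} = \frac{1}{-12196 + 3306} = \frac{1}{-8890} = - \frac{1}{8890}$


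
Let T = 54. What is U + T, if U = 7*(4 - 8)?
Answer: 26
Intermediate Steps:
U = -28 (U = 7*(-4) = -28)
U + T = -28 + 54 = 26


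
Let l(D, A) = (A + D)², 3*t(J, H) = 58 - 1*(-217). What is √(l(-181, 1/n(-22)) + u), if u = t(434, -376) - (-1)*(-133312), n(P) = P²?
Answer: I*√211800391167/1452 ≈ 316.95*I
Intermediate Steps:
t(J, H) = 275/3 (t(J, H) = (58 - 1*(-217))/3 = (58 + 217)/3 = (⅓)*275 = 275/3)
u = -399661/3 (u = 275/3 - (-1)*(-133312) = 275/3 - 1*133312 = 275/3 - 133312 = -399661/3 ≈ -1.3322e+5)
√(l(-181, 1/n(-22)) + u) = √((1/((-22)²) - 181)² - 399661/3) = √((1/484 - 181)² - 399661/3) = √((-87603/484)² - 399661/3) = √(7674285609/234256 - 399661/3) = √(-70600130389/702768) = I*√211800391167/1452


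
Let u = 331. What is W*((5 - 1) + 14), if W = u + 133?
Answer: 8352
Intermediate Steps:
W = 464 (W = 331 + 133 = 464)
W*((5 - 1) + 14) = 464*((5 - 1) + 14) = 464*(4 + 14) = 464*18 = 8352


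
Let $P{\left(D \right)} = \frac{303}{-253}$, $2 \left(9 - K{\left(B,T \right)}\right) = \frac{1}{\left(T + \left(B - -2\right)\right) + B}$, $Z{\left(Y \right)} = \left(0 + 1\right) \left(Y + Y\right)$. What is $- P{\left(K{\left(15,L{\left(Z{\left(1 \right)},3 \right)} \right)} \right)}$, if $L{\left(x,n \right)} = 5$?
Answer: $\frac{303}{253} \approx 1.1976$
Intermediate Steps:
$Z{\left(Y \right)} = 2 Y$ ($Z{\left(Y \right)} = 1 \cdot 2 Y = 2 Y$)
$K{\left(B,T \right)} = 9 - \frac{1}{2 \left(2 + T + 2 B\right)}$ ($K{\left(B,T \right)} = 9 - \frac{1}{2 \left(\left(T + \left(B - -2\right)\right) + B\right)} = 9 - \frac{1}{2 \left(\left(T + \left(B + 2\right)\right) + B\right)} = 9 - \frac{1}{2 \left(\left(T + \left(2 + B\right)\right) + B\right)} = 9 - \frac{1}{2 \left(\left(2 + B + T\right) + B\right)} = 9 - \frac{1}{2 \left(2 + T + 2 B\right)}$)
$P{\left(D \right)} = - \frac{303}{253}$ ($P{\left(D \right)} = 303 \left(- \frac{1}{253}\right) = - \frac{303}{253}$)
$- P{\left(K{\left(15,L{\left(Z{\left(1 \right)},3 \right)} \right)} \right)} = \left(-1\right) \left(- \frac{303}{253}\right) = \frac{303}{253}$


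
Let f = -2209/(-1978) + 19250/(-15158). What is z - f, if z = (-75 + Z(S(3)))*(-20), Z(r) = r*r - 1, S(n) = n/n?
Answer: 2044471749/1362842 ≈ 1500.2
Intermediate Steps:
S(n) = 1
Z(r) = -1 + r² (Z(r) = r² - 1 = -1 + r²)
f = -208749/1362842 (f = -2209*(-1/1978) + 19250*(-1/15158) = 2209/1978 - 875/689 = -208749/1362842 ≈ -0.15317)
z = 1500 (z = (-75 + (-1 + 1²))*(-20) = (-75 + (-1 + 1))*(-20) = (-75 + 0)*(-20) = -75*(-20) = 1500)
z - f = 1500 - 1*(-208749/1362842) = 1500 + 208749/1362842 = 2044471749/1362842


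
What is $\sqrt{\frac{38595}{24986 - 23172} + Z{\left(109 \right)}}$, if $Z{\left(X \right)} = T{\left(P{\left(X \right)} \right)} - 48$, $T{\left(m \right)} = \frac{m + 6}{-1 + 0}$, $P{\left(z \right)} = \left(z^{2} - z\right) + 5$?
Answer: $\frac{i \sqrt{38861029946}}{1814} \approx 108.67 i$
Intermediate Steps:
$P{\left(z \right)} = 5 + z^{2} - z$
$T{\left(m \right)} = -6 - m$ ($T{\left(m \right)} = \frac{6 + m}{-1} = \left(6 + m\right) \left(-1\right) = -6 - m$)
$Z{\left(X \right)} = -59 + X - X^{2}$ ($Z{\left(X \right)} = \left(-6 - \left(5 + X^{2} - X\right)\right) - 48 = \left(-11 + X - X^{2}\right) - 48 = -59 + X - X^{2}$)
$\sqrt{\frac{38595}{24986 - 23172} + Z{\left(109 \right)}} = \sqrt{\frac{38595}{24986 - 23172} - 11831} = \sqrt{\frac{38595}{1814} - 11831} = \sqrt{- \frac{21422839}{1814}} = \frac{i \sqrt{38861029946}}{1814}$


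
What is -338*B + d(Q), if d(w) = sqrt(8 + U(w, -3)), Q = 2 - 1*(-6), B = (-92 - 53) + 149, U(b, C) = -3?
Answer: -1352 + sqrt(5) ≈ -1349.8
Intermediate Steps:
B = 4 (B = -145 + 149 = 4)
Q = 8 (Q = 2 + 6 = 8)
d(w) = sqrt(5) (d(w) = sqrt(8 - 3) = sqrt(5))
-338*B + d(Q) = -338*4 + sqrt(5) = -1352 + sqrt(5)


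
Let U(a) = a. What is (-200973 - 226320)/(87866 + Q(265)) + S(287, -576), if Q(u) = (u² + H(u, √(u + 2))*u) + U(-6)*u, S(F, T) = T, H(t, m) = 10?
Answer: -92098269/159151 ≈ -578.68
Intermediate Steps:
Q(u) = u² + 4*u (Q(u) = (u² + 10*u) - 6*u = u² + 4*u)
(-200973 - 226320)/(87866 + Q(265)) + S(287, -576) = (-200973 - 226320)/(87866 + 265*(4 + 265)) - 576 = -427293/(87866 + 265*269) - 576 = -427293/(87866 + 71285) - 576 = -427293/159151 - 576 = -92098269/159151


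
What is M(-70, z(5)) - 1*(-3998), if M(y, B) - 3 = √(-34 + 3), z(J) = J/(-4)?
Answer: 4001 + I*√31 ≈ 4001.0 + 5.5678*I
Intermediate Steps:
z(J) = -J/4 (z(J) = J*(-¼) = -J/4)
M(y, B) = 3 + I*√31 (M(y, B) = 3 + √(-34 + 3) = 3 + √(-31) = 3 + I*√31)
M(-70, z(5)) - 1*(-3998) = (3 + I*√31) - 1*(-3998) = (3 + I*√31) + 3998 = 4001 + I*√31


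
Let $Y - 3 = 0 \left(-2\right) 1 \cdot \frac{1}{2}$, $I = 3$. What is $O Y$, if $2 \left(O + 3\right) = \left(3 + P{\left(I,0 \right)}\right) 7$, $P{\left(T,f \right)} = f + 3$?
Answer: $54$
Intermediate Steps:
$P{\left(T,f \right)} = 3 + f$
$O = 18$ ($O = -3 + \frac{\left(3 + \left(3 + 0\right)\right) 7}{2} = -3 + \frac{\left(3 + 3\right) 7}{2} = -3 + \frac{6 \cdot 7}{2} = -3 + \frac{1}{2} \cdot 42 = -3 + 21 = 18$)
$Y = 3$ ($Y = 3 + 0 \left(-2\right) 1 \cdot \frac{1}{2} = 3 + 0 \cdot 1 \cdot \frac{1}{2} = 3 + 0 \cdot \frac{1}{2} = 3 + 0 = 3$)
$O Y = 18 \cdot 3 = 54$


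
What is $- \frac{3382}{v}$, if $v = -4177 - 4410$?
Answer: $\frac{3382}{8587} \approx 0.39385$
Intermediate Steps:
$v = -8587$
$- \frac{3382}{v} = - \frac{3382}{-8587} = \left(-3382\right) \left(- \frac{1}{8587}\right) = \frac{3382}{8587}$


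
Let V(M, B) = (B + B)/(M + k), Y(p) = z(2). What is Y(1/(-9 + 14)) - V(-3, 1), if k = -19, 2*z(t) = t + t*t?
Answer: 34/11 ≈ 3.0909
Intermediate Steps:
z(t) = t/2 + t**2/2 (z(t) = (t + t*t)/2 = (t + t**2)/2 = t/2 + t**2/2)
Y(p) = 3 (Y(p) = (1/2)*2*(1 + 2) = (1/2)*2*3 = 3)
V(M, B) = 2*B/(-19 + M) (V(M, B) = (B + B)/(M - 19) = (2*B)/(-19 + M) = 2*B/(-19 + M))
Y(1/(-9 + 14)) - V(-3, 1) = 3 - 2/(-19 - 3) = 3 - 2/(-22) = 3 - 2*(-1)/22 = 3 - 1*(-1/11) = 3 + 1/11 = 34/11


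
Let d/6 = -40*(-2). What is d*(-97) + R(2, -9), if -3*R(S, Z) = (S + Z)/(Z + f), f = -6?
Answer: -2095207/45 ≈ -46560.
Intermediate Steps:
d = 480 (d = 6*(-40*(-2)) = 6*80 = 480)
R(S, Z) = -(S + Z)/(3*(-6 + Z)) (R(S, Z) = -(S + Z)/(3*(Z - 6)) = -(S + Z)/(3*(-6 + Z)))
d*(-97) + R(2, -9) = 480*(-97) + (-1*2 - 1*(-9))/(3*(-6 - 9)) = -46560 + (⅓)*(-2 + 9)/(-15) = -46560 + (⅓)*(-1/15)*7 = -46560 - 7/45 = -2095207/45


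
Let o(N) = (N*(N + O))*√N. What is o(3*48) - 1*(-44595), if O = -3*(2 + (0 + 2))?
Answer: 272691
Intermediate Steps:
O = -12 (O = -3*(2 + 2) = -3*4 = -12)
o(N) = N^(3/2)*(-12 + N) (o(N) = (N*(N - 12))*√N = (N*(-12 + N))*√N = N^(3/2)*(-12 + N))
o(3*48) - 1*(-44595) = (3*48)^(3/2)*(-12 + 3*48) - 1*(-44595) = 144^(3/2)*(-12 + 144) + 44595 = 1728*132 + 44595 = 228096 + 44595 = 272691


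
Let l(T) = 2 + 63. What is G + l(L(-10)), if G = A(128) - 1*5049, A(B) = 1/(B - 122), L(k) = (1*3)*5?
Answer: -29903/6 ≈ -4983.8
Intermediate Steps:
L(k) = 15 (L(k) = 3*5 = 15)
l(T) = 65
A(B) = 1/(-122 + B)
G = -30293/6 (G = 1/(-122 + 128) - 1*5049 = 1/6 - 5049 = ⅙ - 5049 = -30293/6 ≈ -5048.8)
G + l(L(-10)) = -30293/6 + 65 = -29903/6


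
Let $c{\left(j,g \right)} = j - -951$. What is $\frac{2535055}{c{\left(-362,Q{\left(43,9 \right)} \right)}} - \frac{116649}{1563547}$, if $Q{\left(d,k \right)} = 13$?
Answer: $\frac{127858352704}{29707393} \approx 4303.9$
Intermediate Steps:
$c{\left(j,g \right)} = 951 + j$ ($c{\left(j,g \right)} = j + 951 = 951 + j$)
$\frac{2535055}{c{\left(-362,Q{\left(43,9 \right)} \right)}} - \frac{116649}{1563547} = \frac{2535055}{951 - 362} - \frac{116649}{1563547} = \frac{2535055}{589} - \frac{116649}{1563547} = \frac{127858352704}{29707393}$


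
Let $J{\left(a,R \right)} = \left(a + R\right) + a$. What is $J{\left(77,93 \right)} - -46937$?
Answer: $47184$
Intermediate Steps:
$J{\left(a,R \right)} = R + 2 a$ ($J{\left(a,R \right)} = \left(R + a\right) + a = R + 2 a$)
$J{\left(77,93 \right)} - -46937 = \left(93 + 2 \cdot 77\right) - -46937 = \left(93 + 154\right) + 46937 = 247 + 46937 = 47184$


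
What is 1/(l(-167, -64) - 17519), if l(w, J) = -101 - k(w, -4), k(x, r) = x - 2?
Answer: -1/17451 ≈ -5.7303e-5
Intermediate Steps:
k(x, r) = -2 + x
l(w, J) = -99 - w (l(w, J) = -101 - (-2 + w) = -101 + (2 - w) = -99 - w)
1/(l(-167, -64) - 17519) = 1/((-99 - 1*(-167)) - 17519) = 1/((-99 + 167) - 17519) = 1/(68 - 17519) = 1/(-17451) = -1/17451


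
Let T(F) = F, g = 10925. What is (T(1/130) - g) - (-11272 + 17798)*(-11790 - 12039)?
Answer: 20214626771/130 ≈ 1.5550e+8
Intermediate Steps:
(T(1/130) - g) - (-11272 + 17798)*(-11790 - 12039) = (1/130 - 1*10925) - (-11272 + 17798)*(-11790 - 12039) = (1/130 - 10925) - 6526*(-23829) = -1420249/130 - 1*(-155508054) = -1420249/130 + 155508054 = 20214626771/130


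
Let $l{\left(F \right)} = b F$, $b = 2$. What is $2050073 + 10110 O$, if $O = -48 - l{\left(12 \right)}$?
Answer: $1322153$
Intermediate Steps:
$l{\left(F \right)} = 2 F$
$O = -72$ ($O = -48 - 2 \cdot 12 = -48 - 24 = -72$)
$2050073 + 10110 O = 2050073 + 10110 \left(-72\right) = 2050073 - 727920 = 1322153$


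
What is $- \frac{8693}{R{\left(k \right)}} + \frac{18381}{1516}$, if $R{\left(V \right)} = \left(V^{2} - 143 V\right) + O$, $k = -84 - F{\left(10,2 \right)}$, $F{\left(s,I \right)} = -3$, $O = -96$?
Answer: $\frac{79640425}{6840192} \approx 11.643$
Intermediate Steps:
$k = -81$ ($k = -84 - -3 = -84 + 3 = -81$)
$R{\left(V \right)} = -96 + V^{2} - 143 V$ ($R{\left(V \right)} = \left(V^{2} - 143 V\right) - 96 = -96 + V^{2} - 143 V$)
$- \frac{8693}{R{\left(k \right)}} + \frac{18381}{1516} = - \frac{8693}{-96 + \left(-81\right)^{2} - -11583} + \frac{18381}{1516} = - \frac{8693}{-96 + 6561 + 11583} + 18381 \cdot \frac{1}{1516} = - \frac{8693}{18048} + \frac{18381}{1516} = \frac{79640425}{6840192}$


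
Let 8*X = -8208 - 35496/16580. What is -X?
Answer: 17015517/16580 ≈ 1026.3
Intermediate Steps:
X = -17015517/16580 (X = (-8208 - 35496/16580)/8 = (-8208 - 1*8874/4145)/8 = (-8208 - 8874/4145)/8 = (1/8)*(-34031034/4145) = -17015517/16580 ≈ -1026.3)
-X = -1*(-17015517/16580) = 17015517/16580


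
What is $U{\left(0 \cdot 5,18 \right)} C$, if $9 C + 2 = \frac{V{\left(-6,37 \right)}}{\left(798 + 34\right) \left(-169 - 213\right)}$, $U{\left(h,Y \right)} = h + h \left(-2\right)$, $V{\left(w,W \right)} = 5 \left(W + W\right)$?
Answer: $0$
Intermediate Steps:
$V{\left(w,W \right)} = 10 W$ ($V{\left(w,W \right)} = 5 \cdot 2 W = 10 W$)
$U{\left(h,Y \right)} = - h$ ($U{\left(h,Y \right)} = h - 2 h = - h$)
$C = - \frac{106003}{476736}$ ($C = - \frac{2}{9} + \frac{10 \cdot 37 \frac{1}{\left(798 + 34\right) \left(-169 - 213\right)}}{9} = - \frac{2}{9} + \frac{370 \frac{1}{832 \left(-382\right)}}{9} = - \frac{2}{9} + \frac{370 \frac{1}{-317824}}{9} = - \frac{2}{9} + \frac{370 \left(- \frac{1}{317824}\right)}{9} = - \frac{2}{9} + \frac{1}{9} \left(- \frac{185}{158912}\right) = - \frac{2}{9} - \frac{185}{1430208} = - \frac{106003}{476736} \approx -0.22235$)
$U{\left(0 \cdot 5,18 \right)} C = - 0 \cdot 5 \left(- \frac{106003}{476736}\right) = \left(-1\right) 0 \left(- \frac{106003}{476736}\right) = 0 \left(- \frac{106003}{476736}\right) = 0$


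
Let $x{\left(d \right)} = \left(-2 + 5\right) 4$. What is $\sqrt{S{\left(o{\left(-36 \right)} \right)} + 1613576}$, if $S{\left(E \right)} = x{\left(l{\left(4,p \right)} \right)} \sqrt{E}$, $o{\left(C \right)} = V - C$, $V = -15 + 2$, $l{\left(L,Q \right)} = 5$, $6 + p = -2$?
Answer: $2 \sqrt{403394 + 3 \sqrt{23}} \approx 1270.3$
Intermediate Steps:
$p = -8$ ($p = -6 - 2 = -8$)
$V = -13$
$o{\left(C \right)} = -13 - C$
$x{\left(d \right)} = 12$ ($x{\left(d \right)} = 3 \cdot 4 = 12$)
$S{\left(E \right)} = 12 \sqrt{E}$
$\sqrt{S{\left(o{\left(-36 \right)} \right)} + 1613576} = \sqrt{12 \sqrt{-13 - -36} + 1613576} = \sqrt{12 \sqrt{-13 + 36} + 1613576} = \sqrt{12 \sqrt{23} + 1613576} = \sqrt{1613576 + 12 \sqrt{23}}$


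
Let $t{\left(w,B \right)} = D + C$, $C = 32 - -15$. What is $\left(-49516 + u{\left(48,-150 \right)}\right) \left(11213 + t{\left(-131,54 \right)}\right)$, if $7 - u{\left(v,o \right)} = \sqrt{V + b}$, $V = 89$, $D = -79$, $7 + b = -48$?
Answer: $-553560129 - 11181 \sqrt{34} \approx -5.5363 \cdot 10^{8}$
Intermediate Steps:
$b = -55$ ($b = -7 - 48 = -55$)
$C = 47$ ($C = 32 + 15 = 47$)
$u{\left(v,o \right)} = 7 - \sqrt{34}$ ($u{\left(v,o \right)} = 7 - \sqrt{89 - 55} = 7 - \sqrt{34}$)
$t{\left(w,B \right)} = -32$ ($t{\left(w,B \right)} = -79 + 47 = -32$)
$\left(-49516 + u{\left(48,-150 \right)}\right) \left(11213 + t{\left(-131,54 \right)}\right) = \left(-49516 + \left(7 - \sqrt{34}\right)\right) \left(11213 - 32\right) = \left(-49509 - \sqrt{34}\right) 11181 = -553560129 - 11181 \sqrt{34}$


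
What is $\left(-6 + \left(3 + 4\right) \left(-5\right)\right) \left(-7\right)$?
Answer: $287$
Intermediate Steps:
$\left(-6 + \left(3 + 4\right) \left(-5\right)\right) \left(-7\right) = \left(-6 + 7 \left(-5\right)\right) \left(-7\right) = \left(-6 - 35\right) \left(-7\right) = \left(-41\right) \left(-7\right) = 287$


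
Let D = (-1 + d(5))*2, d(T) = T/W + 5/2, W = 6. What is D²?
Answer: 196/9 ≈ 21.778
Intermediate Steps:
d(T) = 5/2 + T/6 (d(T) = T/6 + 5/2 = 5/2 + T/6)
D = 14/3 (D = (-1 + (5/2 + (⅙)*5))*2 = (-1 + (5/2 + ⅚))*2 = (-1 + 10/3)*2 = (7/3)*2 = 14/3 ≈ 4.6667)
D² = (14/3)² = 196/9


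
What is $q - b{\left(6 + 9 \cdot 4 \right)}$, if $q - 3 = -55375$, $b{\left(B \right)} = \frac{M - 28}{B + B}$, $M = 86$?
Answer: $- \frac{2325653}{42} \approx -55373.0$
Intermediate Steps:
$b{\left(B \right)} = \frac{29}{B}$ ($b{\left(B \right)} = \frac{86 - 28}{B + B} = \frac{58}{2 B} = 58 \frac{1}{2 B} = \frac{29}{B}$)
$q = -55372$ ($q = 3 - 55375 = -55372$)
$q - b{\left(6 + 9 \cdot 4 \right)} = -55372 - \frac{29}{6 + 9 \cdot 4} = -55372 - \frac{29}{6 + 36} = -55372 - \frac{29}{42} = - \frac{2325653}{42}$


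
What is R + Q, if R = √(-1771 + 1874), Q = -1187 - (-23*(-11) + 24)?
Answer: -1464 + √103 ≈ -1453.9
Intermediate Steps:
Q = -1464 (Q = -1187 - (253 + 24) = -1187 - 1*277 = -1187 - 277 = -1464)
R = √103 ≈ 10.149
R + Q = √103 - 1464 = -1464 + √103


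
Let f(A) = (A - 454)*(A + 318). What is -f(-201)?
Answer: 76635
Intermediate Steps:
f(A) = (-454 + A)*(318 + A)
-f(-201) = -(-144372 + (-201)² - 136*(-201)) = -(-144372 + 40401 + 27336) = -1*(-76635) = 76635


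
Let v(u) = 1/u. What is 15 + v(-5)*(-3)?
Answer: 78/5 ≈ 15.600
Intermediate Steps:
15 + v(-5)*(-3) = 15 - 3/(-5) = 15 - ⅕*(-3) = 15 + ⅗ = 78/5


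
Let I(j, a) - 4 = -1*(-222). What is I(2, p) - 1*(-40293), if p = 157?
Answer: 40519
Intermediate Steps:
I(j, a) = 226 (I(j, a) = 4 - 1*(-222) = 4 + 222 = 226)
I(2, p) - 1*(-40293) = 226 - 1*(-40293) = 226 + 40293 = 40519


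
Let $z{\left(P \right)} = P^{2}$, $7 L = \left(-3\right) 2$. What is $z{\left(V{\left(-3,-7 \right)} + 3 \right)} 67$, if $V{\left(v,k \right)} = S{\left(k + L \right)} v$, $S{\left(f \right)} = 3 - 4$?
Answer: $2412$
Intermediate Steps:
$L = - \frac{6}{7}$ ($L = \frac{\left(-3\right) 2}{7} = \frac{1}{7} \left(-6\right) = - \frac{6}{7} \approx -0.85714$)
$S{\left(f \right)} = -1$
$V{\left(v,k \right)} = - v$
$z{\left(V{\left(-3,-7 \right)} + 3 \right)} 67 = \left(\left(-1\right) \left(-3\right) + 3\right)^{2} \cdot 67 = \left(3 + 3\right)^{2} \cdot 67 = 6^{2} \cdot 67 = 36 \cdot 67 = 2412$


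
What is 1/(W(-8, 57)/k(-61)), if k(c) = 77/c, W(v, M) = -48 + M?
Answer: -77/549 ≈ -0.14025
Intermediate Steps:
1/(W(-8, 57)/k(-61)) = 1/((-48 + 57)/((77/(-61)))) = 1/(9/((77*(-1/61)))) = 1/(9/(-77/61)) = 1/(9*(-61/77)) = 1/(-549/77) = -77/549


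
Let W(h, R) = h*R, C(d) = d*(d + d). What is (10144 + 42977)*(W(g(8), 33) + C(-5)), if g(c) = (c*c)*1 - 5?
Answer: 106082637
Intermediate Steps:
C(d) = 2*d² (C(d) = d*(2*d) = 2*d²)
g(c) = -5 + c² (g(c) = c²*1 - 5 = c² - 5 = -5 + c²)
W(h, R) = R*h
(10144 + 42977)*(W(g(8), 33) + C(-5)) = (10144 + 42977)*(33*(-5 + 8²) + 2*(-5)²) = 53121*(33*(-5 + 64) + 2*25) = 53121*(33*59 + 50) = 53121*(1947 + 50) = 53121*1997 = 106082637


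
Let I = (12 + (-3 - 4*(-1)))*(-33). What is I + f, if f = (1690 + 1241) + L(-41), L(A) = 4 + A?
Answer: 2465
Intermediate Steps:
f = 2894 (f = (1690 + 1241) + (4 - 41) = 2931 - 37 = 2894)
I = -429 (I = (12 + (-3 + 4))*(-33) = (12 + 1)*(-33) = 13*(-33) = -429)
I + f = -429 + 2894 = 2465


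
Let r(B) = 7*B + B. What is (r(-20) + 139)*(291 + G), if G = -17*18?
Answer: 315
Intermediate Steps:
G = -306
r(B) = 8*B
(r(-20) + 139)*(291 + G) = (8*(-20) + 139)*(291 - 306) = (-160 + 139)*(-15) = -21*(-15) = 315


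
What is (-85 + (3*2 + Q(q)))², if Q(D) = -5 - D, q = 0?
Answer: 7056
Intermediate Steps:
(-85 + (3*2 + Q(q)))² = (-85 + (3*2 + (-5 - 1*0)))² = (-85 + (6 + (-5 + 0)))² = (-85 + (6 - 5))² = (-85 + 1)² = (-84)² = 7056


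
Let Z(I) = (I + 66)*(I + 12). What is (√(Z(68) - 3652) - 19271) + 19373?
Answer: 102 + 2*√1767 ≈ 186.07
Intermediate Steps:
Z(I) = (12 + I)*(66 + I) (Z(I) = (66 + I)*(12 + I) = (12 + I)*(66 + I))
(√(Z(68) - 3652) - 19271) + 19373 = (√((792 + 68² + 78*68) - 3652) - 19271) + 19373 = (√((792 + 4624 + 5304) - 3652) - 19271) + 19373 = (√(10720 - 3652) - 19271) + 19373 = (√7068 - 19271) + 19373 = (2*√1767 - 19271) + 19373 = (-19271 + 2*√1767) + 19373 = 102 + 2*√1767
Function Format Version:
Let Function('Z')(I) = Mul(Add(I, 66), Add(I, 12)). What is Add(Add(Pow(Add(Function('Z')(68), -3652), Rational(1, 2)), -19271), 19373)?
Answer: Add(102, Mul(2, Pow(1767, Rational(1, 2)))) ≈ 186.07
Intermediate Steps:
Function('Z')(I) = Mul(Add(12, I), Add(66, I)) (Function('Z')(I) = Mul(Add(66, I), Add(12, I)) = Mul(Add(12, I), Add(66, I)))
Add(Add(Pow(Add(Function('Z')(68), -3652), Rational(1, 2)), -19271), 19373) = Add(Add(Pow(Add(Add(792, Pow(68, 2), Mul(78, 68)), -3652), Rational(1, 2)), -19271), 19373) = Add(Add(Pow(Add(Add(792, 4624, 5304), -3652), Rational(1, 2)), -19271), 19373) = Add(Add(Pow(Add(10720, -3652), Rational(1, 2)), -19271), 19373) = Add(Add(Pow(7068, Rational(1, 2)), -19271), 19373) = Add(Add(Mul(2, Pow(1767, Rational(1, 2))), -19271), 19373) = Add(Add(-19271, Mul(2, Pow(1767, Rational(1, 2)))), 19373) = Add(102, Mul(2, Pow(1767, Rational(1, 2))))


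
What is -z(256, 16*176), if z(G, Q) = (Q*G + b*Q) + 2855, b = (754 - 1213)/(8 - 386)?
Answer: -5090193/7 ≈ -7.2717e+5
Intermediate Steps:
b = 17/14 (b = -459/(-378) = -459*(-1/378) = 17/14 ≈ 1.2143)
z(G, Q) = 2855 + 17*Q/14 + G*Q (z(G, Q) = (Q*G + 17*Q/14) + 2855 = (G*Q + 17*Q/14) + 2855 = (17*Q/14 + G*Q) + 2855 = 2855 + 17*Q/14 + G*Q)
-z(256, 16*176) = -(2855 + 17*(16*176)/14 + 256*(16*176)) = -(2855 + (17/14)*2816 + 256*2816) = -(2855 + 23936/7 + 720896) = -1*5090193/7 = -5090193/7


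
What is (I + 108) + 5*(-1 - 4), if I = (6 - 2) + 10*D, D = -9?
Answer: -3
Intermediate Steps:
I = -86 (I = (6 - 2) + 10*(-9) = 4 - 90 = -86)
(I + 108) + 5*(-1 - 4) = (-86 + 108) + 5*(-1 - 4) = 22 + 5*(-5) = 22 - 25 = -3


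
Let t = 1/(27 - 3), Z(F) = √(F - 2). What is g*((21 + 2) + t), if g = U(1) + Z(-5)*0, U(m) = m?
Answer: 553/24 ≈ 23.042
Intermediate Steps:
Z(F) = √(-2 + F)
g = 1 (g = 1 + √(-2 - 5)*0 = 1 + √(-7)*0 = 1 + (I*√7)*0 = 1 + 0 = 1)
t = 1/24 ≈ 0.041667
g*((21 + 2) + t) = 1*((21 + 2) + 1/24) = 1*(23 + 1/24) = 1*(553/24) = 553/24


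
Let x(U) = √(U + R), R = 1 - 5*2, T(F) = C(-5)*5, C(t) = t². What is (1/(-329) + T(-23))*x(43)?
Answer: 41124*√34/329 ≈ 728.85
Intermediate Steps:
T(F) = 125 (T(F) = (-5)²*5 = 25*5 = 125)
R = -9 (R = 1 - 10 = -9)
x(U) = √(-9 + U) (x(U) = √(U - 9) = √(-9 + U))
(1/(-329) + T(-23))*x(43) = (1/(-329) + 125)*√(-9 + 43) = (-1/329 + 125)*√34 = 41124*√34/329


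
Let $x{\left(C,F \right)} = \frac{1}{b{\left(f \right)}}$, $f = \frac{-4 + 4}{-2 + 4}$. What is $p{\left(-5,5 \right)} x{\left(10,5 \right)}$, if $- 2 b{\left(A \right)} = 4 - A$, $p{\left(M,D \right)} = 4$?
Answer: $-2$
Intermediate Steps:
$f = 0$ ($f = \frac{0}{2} = 0 \cdot \frac{1}{2} = 0$)
$b{\left(A \right)} = -2 + \frac{A}{2}$ ($b{\left(A \right)} = - \frac{4 - A}{2} = -2 + \frac{A}{2}$)
$x{\left(C,F \right)} = - \frac{1}{2}$ ($x{\left(C,F \right)} = \frac{1}{-2 + \frac{1}{2} \cdot 0} = \frac{1}{-2 + 0} = \frac{1}{-2} = - \frac{1}{2}$)
$p{\left(-5,5 \right)} x{\left(10,5 \right)} = 4 \left(- \frac{1}{2}\right) = -2$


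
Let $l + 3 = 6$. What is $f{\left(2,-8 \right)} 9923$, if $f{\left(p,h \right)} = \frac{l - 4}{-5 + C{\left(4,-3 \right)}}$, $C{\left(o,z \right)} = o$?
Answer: $9923$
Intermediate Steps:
$l = 3$ ($l = -3 + 6 = 3$)
$f{\left(p,h \right)} = 1$ ($f{\left(p,h \right)} = \frac{3 - 4}{-5 + 4} = - \frac{1}{-1} = \left(-1\right) \left(-1\right) = 1$)
$f{\left(2,-8 \right)} 9923 = 1 \cdot 9923 = 9923$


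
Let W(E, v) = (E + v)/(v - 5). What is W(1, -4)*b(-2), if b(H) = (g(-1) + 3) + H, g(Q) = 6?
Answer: 7/3 ≈ 2.3333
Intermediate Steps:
W(E, v) = (E + v)/(-5 + v)
b(H) = 9 + H (b(H) = (6 + 3) + H = 9 + H)
W(1, -4)*b(-2) = ((1 - 4)/(-5 - 4))*(9 - 2) = (-3/(-9))*7 = -⅑*(-3)*7 = (⅓)*7 = 7/3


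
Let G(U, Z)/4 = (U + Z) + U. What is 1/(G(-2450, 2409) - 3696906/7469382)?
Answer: -1244897/12404769859 ≈ -0.00010036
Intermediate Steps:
G(U, Z) = 4*Z + 8*U (G(U, Z) = 4*((U + Z) + U) = 4*(Z + 2*U) = 4*Z + 8*U)
1/(G(-2450, 2409) - 3696906/7469382) = 1/((4*2409 + 8*(-2450)) - 3696906/7469382) = 1/((9636 - 19600) - 3696906*1/7469382) = 1/(-9964 - 616151/1244897) = 1/(-12404769859/1244897) = -1244897/12404769859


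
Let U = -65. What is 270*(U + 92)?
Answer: 7290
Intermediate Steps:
270*(U + 92) = 270*(-65 + 92) = 270*27 = 7290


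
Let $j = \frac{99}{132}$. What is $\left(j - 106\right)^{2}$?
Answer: $\frac{177241}{16} \approx 11078.0$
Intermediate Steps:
$j = \frac{3}{4}$ ($j = 99 \cdot \frac{1}{132} = \frac{3}{4} \approx 0.75$)
$\left(j - 106\right)^{2} = \left(\frac{3}{4} - 106\right)^{2} = \left(- \frac{421}{4}\right)^{2} = \frac{177241}{16}$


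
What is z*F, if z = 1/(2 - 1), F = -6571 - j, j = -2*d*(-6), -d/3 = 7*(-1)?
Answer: -6823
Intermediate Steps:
d = 21 (d = -21*(-1) = -3*(-7) = 21)
j = 252 (j = -42*(-6) = -2*(-126) = 252)
F = -6823 (F = -6571 - 1*252 = -6571 - 252 = -6823)
z = 1 (z = 1/1 = 1)
z*F = 1*(-6823) = -6823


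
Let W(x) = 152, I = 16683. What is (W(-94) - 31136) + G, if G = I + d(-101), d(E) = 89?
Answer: -14212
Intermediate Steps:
G = 16772 (G = 16683 + 89 = 16772)
(W(-94) - 31136) + G = (152 - 31136) + 16772 = -30984 + 16772 = -14212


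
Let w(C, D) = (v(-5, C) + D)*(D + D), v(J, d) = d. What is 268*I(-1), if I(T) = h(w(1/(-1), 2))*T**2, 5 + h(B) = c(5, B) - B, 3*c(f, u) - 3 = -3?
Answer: -2412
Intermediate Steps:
w(C, D) = 2*D*(C + D) (w(C, D) = (C + D)*(D + D) = (C + D)*(2*D) = 2*D*(C + D))
c(f, u) = 0 (c(f, u) = 1 + (1/3)*(-3) = 1 - 1 = 0)
h(B) = -5 - B (h(B) = -5 + (0 - B) = -5 - B)
I(T) = -9*T**2 (I(T) = (-5 - 2*2*(1/(-1) + 2))*T**2 = (-5 - 2*2*(-1 + 2))*T**2 = (-5 - 2*2)*T**2 = (-5 - 1*4)*T**2 = (-5 - 4)*T**2 = -9*T**2)
268*I(-1) = 268*(-9*(-1)**2) = 268*(-9*1) = 268*(-9) = -2412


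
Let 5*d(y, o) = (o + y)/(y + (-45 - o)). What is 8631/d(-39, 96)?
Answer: -2589300/19 ≈ -1.3628e+5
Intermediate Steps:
d(y, o) = (o + y)/(5*(-45 + y - o)) (d(y, o) = ((o + y)/(y + (-45 - o)))/5 = ((o + y)/(-45 + y - o))/5 = (o + y)/(5*(-45 + y - o)))
8631/d(-39, 96) = 8631/(((96 - 39)/(5*(-45 - 39 - 1*96)))) = 8631/(((1/5)*57/(-45 - 39 - 96))) = 8631/(((1/5)*57/(-180))) = 8631/(((1/5)*(-1/180)*57)) = 8631/(-19/300) = 8631*(-300/19) = -2589300/19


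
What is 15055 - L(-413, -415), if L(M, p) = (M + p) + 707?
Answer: 15176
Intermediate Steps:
L(M, p) = 707 + M + p
15055 - L(-413, -415) = 15055 - (707 - 413 - 415) = 15055 - 1*(-121) = 15055 + 121 = 15176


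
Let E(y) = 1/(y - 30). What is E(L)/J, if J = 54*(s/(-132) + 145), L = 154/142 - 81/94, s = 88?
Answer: -3337/774462501 ≈ -4.3088e-6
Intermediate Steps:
L = 1487/6674 (L = 154*(1/142) - 81*1/94 = 77/71 - 81/94 = 1487/6674 ≈ 0.22281)
E(y) = 1/(-30 + y)
J = 7794 (J = 54*(88/(-132) + 145) = 54*(88*(-1/132) + 145) = 54*(-⅔ + 145) = 54*(433/3) = 7794)
E(L)/J = 1/((-30 + 1487/6674)*7794) = (1/7794)/(-198733/6674) = -6674/198733*1/7794 = -3337/774462501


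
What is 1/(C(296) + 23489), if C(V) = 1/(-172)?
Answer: 172/4040107 ≈ 4.2573e-5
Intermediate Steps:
C(V) = -1/172
1/(C(296) + 23489) = 1/(-1/172 + 23489) = 1/(4040107/172) = 172/4040107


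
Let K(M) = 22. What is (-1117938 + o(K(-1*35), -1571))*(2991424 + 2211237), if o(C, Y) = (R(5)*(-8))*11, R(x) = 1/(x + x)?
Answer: -29081491082174/5 ≈ -5.8163e+12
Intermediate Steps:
R(x) = 1/(2*x)
o(C, Y) = -44/5 (o(C, Y) = (((1/2)/5)*(-8))*11 = (((1/2)*(1/5))*(-8))*11 = ((1/10)*(-8))*11 = -4/5*11 = -44/5)
(-1117938 + o(K(-1*35), -1571))*(2991424 + 2211237) = (-1117938 - 44/5)*(2991424 + 2211237) = -5589734/5*5202661 = -29081491082174/5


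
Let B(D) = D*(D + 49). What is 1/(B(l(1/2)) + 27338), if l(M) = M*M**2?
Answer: 64/1750025 ≈ 3.6571e-5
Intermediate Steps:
l(M) = M**3
B(D) = D*(49 + D)
1/(B(l(1/2)) + 27338) = 1/((1/2)**3*(49 + (1/2)**3) + 27338) = 1/((49 + 1/8)/8 + 27338) = 1/((1/8)*(393/8) + 27338) = 1/(393/64 + 27338) = 1/(1750025/64) = 64/1750025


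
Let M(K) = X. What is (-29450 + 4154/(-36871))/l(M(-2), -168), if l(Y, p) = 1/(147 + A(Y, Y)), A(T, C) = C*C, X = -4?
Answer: -176994381952/36871 ≈ -4.8004e+6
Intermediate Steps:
M(K) = -4
A(T, C) = C²
l(Y, p) = 1/(147 + Y²)
(-29450 + 4154/(-36871))/l(M(-2), -168) = (-29450 + 4154/(-36871))/(1/(147 + (-4)²)) = (-29450 + 4154*(-1/36871))/(1/(147 + 16)) = (-29450 - 4154/36871)/(1/163) = -1085855104/(36871*1/163) = -1085855104/36871*163 = -176994381952/36871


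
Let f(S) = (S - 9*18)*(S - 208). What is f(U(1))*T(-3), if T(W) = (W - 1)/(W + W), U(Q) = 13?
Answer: 19370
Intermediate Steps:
T(W) = (-1 + W)/(2*W) (T(W) = (-1 + W)/((2*W)) = (-1 + W)*(1/(2*W)) = (-1 + W)/(2*W))
f(S) = (-208 + S)*(-162 + S) (f(S) = (S - 162)*(-208 + S) = (-162 + S)*(-208 + S) = (-208 + S)*(-162 + S))
f(U(1))*T(-3) = (33696 + 13**2 - 370*13)*((1/2)*(-1 - 3)/(-3)) = (33696 + 169 - 4810)*((1/2)*(-1/3)*(-4)) = 29055*(2/3) = 19370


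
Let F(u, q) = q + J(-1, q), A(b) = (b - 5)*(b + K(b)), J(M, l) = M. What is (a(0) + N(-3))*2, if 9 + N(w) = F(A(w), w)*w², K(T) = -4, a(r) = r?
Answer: -90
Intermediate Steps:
A(b) = (-5 + b)*(-4 + b) (A(b) = (b - 5)*(b - 4) = (-5 + b)*(-4 + b))
F(u, q) = -1 + q (F(u, q) = q - 1 = -1 + q)
N(w) = -9 + w²*(-1 + w) (N(w) = -9 + (-1 + w)*w² = -9 + w²*(-1 + w))
(a(0) + N(-3))*2 = (0 + (-9 + (-3)²*(-1 - 3)))*2 = (0 + (-9 + 9*(-4)))*2 = (0 + (-9 - 36))*2 = (0 - 45)*2 = -45*2 = -90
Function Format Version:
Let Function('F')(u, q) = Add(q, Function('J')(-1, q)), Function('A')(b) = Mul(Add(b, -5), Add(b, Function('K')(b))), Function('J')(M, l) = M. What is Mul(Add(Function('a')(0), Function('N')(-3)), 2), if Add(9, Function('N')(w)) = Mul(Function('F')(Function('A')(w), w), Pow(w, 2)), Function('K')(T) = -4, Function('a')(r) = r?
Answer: -90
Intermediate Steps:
Function('A')(b) = Mul(Add(-5, b), Add(-4, b)) (Function('A')(b) = Mul(Add(b, -5), Add(b, -4)) = Mul(Add(-5, b), Add(-4, b)))
Function('F')(u, q) = Add(-1, q) (Function('F')(u, q) = Add(q, -1) = Add(-1, q))
Function('N')(w) = Add(-9, Mul(Pow(w, 2), Add(-1, w))) (Function('N')(w) = Add(-9, Mul(Add(-1, w), Pow(w, 2))) = Add(-9, Mul(Pow(w, 2), Add(-1, w))))
Mul(Add(Function('a')(0), Function('N')(-3)), 2) = Mul(Add(0, Add(-9, Mul(Pow(-3, 2), Add(-1, -3)))), 2) = Mul(Add(0, Add(-9, Mul(9, -4))), 2) = Mul(Add(0, Add(-9, -36)), 2) = Mul(Add(0, -45), 2) = Mul(-45, 2) = -90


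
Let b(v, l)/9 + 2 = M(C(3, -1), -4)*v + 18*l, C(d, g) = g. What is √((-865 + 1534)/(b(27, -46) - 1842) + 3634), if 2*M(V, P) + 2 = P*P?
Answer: √23389199195/2537 ≈ 60.282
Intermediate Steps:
M(V, P) = -1 + P²/2 (M(V, P) = -1 + (P*P)/2 = -1 + P²/2)
b(v, l) = -18 + 63*v + 162*l (b(v, l) = -18 + 9*((-1 + (½)*(-4)²)*v + 18*l) = -18 + 9*((-1 + (½)*16)*v + 18*l) = -18 + 9*((-1 + 8)*v + 18*l) = -18 + 9*(7*v + 18*l) = -18 + (63*v + 162*l) = -18 + 63*v + 162*l)
√((-865 + 1534)/(b(27, -46) - 1842) + 3634) = √((-865 + 1534)/((-18 + 63*27 + 162*(-46)) - 1842) + 3634) = √(669/((-18 + 1701 - 7452) - 1842) + 3634) = √(669/(-5769 - 1842) + 3634) = √(669/(-7611) + 3634) = √(669*(-1/7611) + 3634) = √(-223/2537 + 3634) = √(9219235/2537) = √23389199195/2537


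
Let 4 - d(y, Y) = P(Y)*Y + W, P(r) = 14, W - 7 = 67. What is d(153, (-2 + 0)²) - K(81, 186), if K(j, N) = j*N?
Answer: -15192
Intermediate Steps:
W = 74 (W = 7 + 67 = 74)
K(j, N) = N*j
d(y, Y) = -70 - 14*Y (d(y, Y) = 4 - (14*Y + 74) = 4 - (74 + 14*Y) = 4 + (-74 - 14*Y) = -70 - 14*Y)
d(153, (-2 + 0)²) - K(81, 186) = (-70 - 14*(-2 + 0)²) - 186*81 = (-70 - 14*(-2)²) - 1*15066 = (-70 - 14*4) - 15066 = (-70 - 56) - 15066 = -126 - 15066 = -15192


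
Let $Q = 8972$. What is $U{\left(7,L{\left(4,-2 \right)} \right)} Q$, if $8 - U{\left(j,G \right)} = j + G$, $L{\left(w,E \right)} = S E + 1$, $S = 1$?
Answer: $17944$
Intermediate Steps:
$L{\left(w,E \right)} = 1 + E$ ($L{\left(w,E \right)} = 1 E + 1 = E + 1 = 1 + E$)
$U{\left(j,G \right)} = 8 - G - j$ ($U{\left(j,G \right)} = 8 - \left(j + G\right) = 8 - \left(G + j\right) = 8 - G - j$)
$U{\left(7,L{\left(4,-2 \right)} \right)} Q = \left(8 - \left(1 - 2\right) - 7\right) 8972 = \left(8 - -1 - 7\right) 8972 = \left(8 + 1 - 7\right) 8972 = 2 \cdot 8972 = 17944$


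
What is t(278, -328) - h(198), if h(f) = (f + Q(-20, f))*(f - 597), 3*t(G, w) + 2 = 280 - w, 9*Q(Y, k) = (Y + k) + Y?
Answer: 258626/3 ≈ 86209.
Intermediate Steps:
Q(Y, k) = k/9 + 2*Y/9 (Q(Y, k) = ((Y + k) + Y)/9 = (k + 2*Y)/9 = k/9 + 2*Y/9)
t(G, w) = 278/3 - w/3 (t(G, w) = -⅔ + (280 - w)/3 = -⅔ + (280/3 - w/3) = 278/3 - w/3)
h(f) = (-597 + f)*(-40/9 + 10*f/9) (h(f) = (f + (f/9 + (2/9)*(-20)))*(f - 597) = (f + (f/9 - 40/9))*(-597 + f) = (f + (-40/9 + f/9))*(-597 + f) = (-40/9 + 10*f/9)*(-597 + f) = (-597 + f)*(-40/9 + 10*f/9))
t(278, -328) - h(198) = (278/3 - ⅓*(-328)) - (7960/3 - 6010/9*198 + (10/9)*198²) = (278/3 + 328/3) - (7960/3 - 132220 + (10/9)*39204) = 202 - (7960/3 - 132220 + 43560) = 202 - 1*(-258020/3) = 202 + 258020/3 = 258626/3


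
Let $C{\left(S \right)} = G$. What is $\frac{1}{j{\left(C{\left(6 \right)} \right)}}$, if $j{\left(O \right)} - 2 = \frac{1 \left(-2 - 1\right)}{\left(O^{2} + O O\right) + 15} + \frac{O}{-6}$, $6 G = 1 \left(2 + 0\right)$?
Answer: $\frac{2466}{4309} \approx 0.57229$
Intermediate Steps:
$G = \frac{1}{3}$ ($G = \frac{1 \left(2 + 0\right)}{6} = \frac{1 \cdot 2}{6} = \frac{1}{6} \cdot 2 = \frac{1}{3} \approx 0.33333$)
$C{\left(S \right)} = \frac{1}{3}$
$j{\left(O \right)} = 2 - \frac{3}{15 + 2 O^{2}} - \frac{O}{6}$ ($j{\left(O \right)} = 2 + \left(\frac{1 \left(-2 - 1\right)}{\left(O^{2} + O O\right) + 15} + \frac{O}{-6}\right) = 2 + \left(\frac{1 \left(-3\right)}{\left(O^{2} + O^{2}\right) + 15} + O \left(- \frac{1}{6}\right)\right) = 2 - \left(\frac{3}{2 O^{2} + 15} + \frac{O}{6}\right) = 2 - \left(\frac{3}{15 + 2 O^{2}} + \frac{O}{6}\right) = 2 - \frac{3}{15 + 2 O^{2}} - \frac{O}{6}$)
$\frac{1}{j{\left(C{\left(6 \right)} \right)}} = \frac{1}{\frac{1}{6} \frac{1}{15 + \frac{2}{9}} \left(162 - 5 - \frac{2}{27} + \frac{24}{9}\right)} = \frac{1}{\frac{1}{6} \frac{1}{15 + 2 \cdot \frac{1}{9}} \left(162 - 5 - \frac{2}{27} + 24 \cdot \frac{1}{9}\right)} = \frac{1}{\frac{1}{6} \frac{1}{15 + \frac{2}{9}} \left(162 - 5 - \frac{2}{27} + \frac{8}{3}\right)} = \frac{1}{\frac{1}{6} \frac{1}{\frac{137}{9}} \cdot \frac{4309}{27}} = \frac{1}{\frac{1}{6} \cdot \frac{9}{137} \cdot \frac{4309}{27}} = \frac{1}{\frac{4309}{2466}} = \frac{2466}{4309}$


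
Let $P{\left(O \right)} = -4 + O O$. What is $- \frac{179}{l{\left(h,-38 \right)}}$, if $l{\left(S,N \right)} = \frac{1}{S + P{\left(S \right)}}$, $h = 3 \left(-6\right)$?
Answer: $-54058$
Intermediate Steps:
$P{\left(O \right)} = -4 + O^{2}$
$h = -18$
$l{\left(S,N \right)} = \frac{1}{-4 + S + S^{2}}$ ($l{\left(S,N \right)} = \frac{1}{S + \left(-4 + S^{2}\right)} = \frac{1}{-4 + S + S^{2}}$)
$- \frac{179}{l{\left(h,-38 \right)}} = - \frac{179}{\frac{1}{-4 - 18 + \left(-18\right)^{2}}} = - \frac{179}{\frac{1}{-4 - 18 + 324}} = - \frac{179}{\frac{1}{302}} = - 179 \frac{1}{\frac{1}{302}} = \left(-179\right) 302 = -54058$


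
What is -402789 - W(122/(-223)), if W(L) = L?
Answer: -89821825/223 ≈ -4.0279e+5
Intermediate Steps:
-402789 - W(122/(-223)) = -402789 - 122/(-223) = -402789 - 122*(-1)/223 = -402789 - 1*(-122/223) = -402789 + 122/223 = -89821825/223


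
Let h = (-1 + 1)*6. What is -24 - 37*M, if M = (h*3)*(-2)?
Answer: -24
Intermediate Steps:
h = 0 (h = 0*6 = 0)
M = 0 (M = (0*3)*(-2) = 0*(-2) = 0)
-24 - 37*M = -24 - 37*0 = -24 + 0 = -24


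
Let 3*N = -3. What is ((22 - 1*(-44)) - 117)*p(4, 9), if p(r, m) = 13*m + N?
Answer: -5916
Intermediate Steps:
N = -1 (N = (1/3)*(-3) = -1)
p(r, m) = -1 + 13*m (p(r, m) = 13*m - 1 = -1 + 13*m)
((22 - 1*(-44)) - 117)*p(4, 9) = ((22 - 1*(-44)) - 117)*(-1 + 13*9) = ((22 + 44) - 117)*(-1 + 117) = (66 - 117)*116 = -51*116 = -5916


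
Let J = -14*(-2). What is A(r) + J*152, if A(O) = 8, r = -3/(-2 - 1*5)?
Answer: 4264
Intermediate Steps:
r = 3/7 (r = -3/(-2 - 5) = -3/(-7) = -3*(-⅐) = 3/7 ≈ 0.42857)
J = 28
A(r) + J*152 = 8 + 28*152 = 8 + 4256 = 4264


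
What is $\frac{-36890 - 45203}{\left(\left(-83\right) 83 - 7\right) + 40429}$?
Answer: $- \frac{82093}{33533} \approx -2.4481$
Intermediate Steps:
$\frac{-36890 - 45203}{\left(\left(-83\right) 83 - 7\right) + 40429} = - \frac{82093}{\left(-6889 - 7\right) + 40429} = - \frac{82093}{-6896 + 40429} = - \frac{82093}{33533}$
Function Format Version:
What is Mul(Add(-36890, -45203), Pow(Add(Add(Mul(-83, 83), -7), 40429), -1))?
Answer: Rational(-82093, 33533) ≈ -2.4481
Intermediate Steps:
Mul(Add(-36890, -45203), Pow(Add(Add(Mul(-83, 83), -7), 40429), -1)) = Mul(-82093, Pow(Add(Add(-6889, -7), 40429), -1)) = Mul(-82093, Pow(Add(-6896, 40429), -1)) = Mul(-82093, Pow(33533, -1)) = Mul(-82093, Rational(1, 33533)) = Rational(-82093, 33533)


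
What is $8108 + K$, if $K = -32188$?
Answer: $-24080$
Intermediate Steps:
$8108 + K = 8108 - 32188 = -24080$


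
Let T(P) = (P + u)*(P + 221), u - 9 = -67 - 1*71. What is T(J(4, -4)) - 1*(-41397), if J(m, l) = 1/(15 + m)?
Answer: 4654317/361 ≈ 12893.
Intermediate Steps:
u = -129 (u = 9 + (-67 - 1*71) = 9 + (-67 - 71) = 9 - 138 = -129)
T(P) = (-129 + P)*(221 + P) (T(P) = (P - 129)*(P + 221) = (-129 + P)*(221 + P))
T(J(4, -4)) - 1*(-41397) = (-28509 + (1/(15 + 4))² + 92/(15 + 4)) - 1*(-41397) = (-28509 + (1/19)² + 92/19) + 41397 = (-28509 + (1/19)² + 92*(1/19)) + 41397 = (-28509 + 1/361 + 92/19) + 41397 = -10290000/361 + 41397 = 4654317/361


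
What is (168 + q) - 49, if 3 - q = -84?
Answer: 206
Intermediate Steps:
q = 87 (q = 3 - 1*(-84) = 3 + 84 = 87)
(168 + q) - 49 = (168 + 87) - 49 = 255 - 49 = 206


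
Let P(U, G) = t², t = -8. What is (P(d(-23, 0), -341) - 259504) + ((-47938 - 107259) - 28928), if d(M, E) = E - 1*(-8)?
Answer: -443565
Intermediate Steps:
d(M, E) = 8 + E (d(M, E) = E + 8 = 8 + E)
P(U, G) = 64 (P(U, G) = (-8)² = 64)
(P(d(-23, 0), -341) - 259504) + ((-47938 - 107259) - 28928) = (64 - 259504) + ((-47938 - 107259) - 28928) = -259440 + (-155197 - 28928) = -259440 - 184125 = -443565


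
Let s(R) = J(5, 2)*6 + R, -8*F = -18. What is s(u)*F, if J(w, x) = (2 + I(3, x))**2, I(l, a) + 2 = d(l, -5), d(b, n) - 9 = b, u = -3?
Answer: 7749/4 ≈ 1937.3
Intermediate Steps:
F = 9/4 (F = -1/8*(-18) = 9/4 ≈ 2.2500)
d(b, n) = 9 + b
I(l, a) = 7 + l (I(l, a) = -2 + (9 + l) = 7 + l)
J(w, x) = 144 (J(w, x) = (2 + (7 + 3))**2 = (2 + 10)**2 = 12**2 = 144)
s(R) = 864 + R (s(R) = 144*6 + R = 864 + R)
s(u)*F = (864 - 3)*(9/4) = 861*(9/4) = 7749/4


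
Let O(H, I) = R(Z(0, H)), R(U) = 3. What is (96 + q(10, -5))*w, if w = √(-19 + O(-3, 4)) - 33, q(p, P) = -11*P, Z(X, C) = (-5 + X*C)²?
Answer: -4983 + 604*I ≈ -4983.0 + 604.0*I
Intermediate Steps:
Z(X, C) = (-5 + C*X)²
O(H, I) = 3
w = -33 + 4*I (w = √(-19 + 3) - 33 = √(-16) - 33 = 4*I - 33 = -33 + 4*I ≈ -33.0 + 4.0*I)
(96 + q(10, -5))*w = (96 - 11*(-5))*(-33 + 4*I) = (96 + 55)*(-33 + 4*I) = 151*(-33 + 4*I) = -4983 + 604*I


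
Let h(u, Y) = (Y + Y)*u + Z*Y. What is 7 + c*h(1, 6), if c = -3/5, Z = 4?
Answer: -73/5 ≈ -14.600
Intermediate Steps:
c = -3/5 (c = -3*1/5 = -3/5 ≈ -0.60000)
h(u, Y) = 4*Y + 2*Y*u (h(u, Y) = (Y + Y)*u + 4*Y = (2*Y)*u + 4*Y = 2*Y*u + 4*Y = 4*Y + 2*Y*u)
7 + c*h(1, 6) = 7 - 6*6*(2 + 1)/5 = 7 - 6*6*3/5 = 7 - 3/5*36 = 7 - 108/5 = -73/5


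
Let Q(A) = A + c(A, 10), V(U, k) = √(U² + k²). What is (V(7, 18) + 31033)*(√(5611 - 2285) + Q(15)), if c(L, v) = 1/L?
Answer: (226 + 15*√3326)*(31033 + √373)/15 ≈ 2.2587e+6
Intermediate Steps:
Q(A) = A + 1/A
(V(7, 18) + 31033)*(√(5611 - 2285) + Q(15)) = (√(7² + 18²) + 31033)*(√(5611 - 2285) + (15 + 1/15)) = (√(49 + 324) + 31033)*(√3326 + (15 + 1/15)) = (√373 + 31033)*(√3326 + 226/15) = (31033 + √373)*(226/15 + √3326)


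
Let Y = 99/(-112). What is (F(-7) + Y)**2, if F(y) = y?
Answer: 779689/12544 ≈ 62.156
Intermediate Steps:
Y = -99/112 (Y = 99*(-1/112) = -99/112 ≈ -0.88393)
(F(-7) + Y)**2 = (-7 - 99/112)**2 = (-883/112)**2 = 779689/12544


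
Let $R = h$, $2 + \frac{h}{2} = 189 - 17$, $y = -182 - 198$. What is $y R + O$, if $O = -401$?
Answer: $-129601$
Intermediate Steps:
$y = -380$
$h = 340$ ($h = -4 + 2 \left(189 - 17\right) = -4 + 2 \cdot 172 = -4 + 344 = 340$)
$R = 340$
$y R + O = \left(-380\right) 340 - 401 = -129200 - 401 = -129601$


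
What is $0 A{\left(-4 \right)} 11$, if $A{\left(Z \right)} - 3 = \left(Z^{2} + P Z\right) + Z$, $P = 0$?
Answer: $0$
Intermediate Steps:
$A{\left(Z \right)} = 3 + Z + Z^{2}$ ($A{\left(Z \right)} = 3 + \left(\left(Z^{2} + 0 Z\right) + Z\right) = 3 + \left(\left(Z^{2} + 0\right) + Z\right) = 3 + \left(Z^{2} + Z\right) = 3 + \left(Z + Z^{2}\right) = 3 + Z + Z^{2}$)
$0 A{\left(-4 \right)} 11 = 0 \left(3 - 4 + \left(-4\right)^{2}\right) 11 = 0 \left(3 - 4 + 16\right) 11 = 0 \cdot 15 \cdot 11 = 0 \cdot 11 = 0$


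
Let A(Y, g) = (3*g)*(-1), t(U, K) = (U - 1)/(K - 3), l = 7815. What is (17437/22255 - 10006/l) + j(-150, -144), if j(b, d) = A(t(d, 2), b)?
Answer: 3127154315/6956913 ≈ 449.50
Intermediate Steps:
t(U, K) = (-1 + U)/(-3 + K)
A(Y, g) = -3*g
j(b, d) = -3*b
(17437/22255 - 10006/l) + j(-150, -144) = (17437/22255 - 10006/7815) - 3*(-150) = (17437*(1/22255) - 10006*1/7815) + 450 = (17437/22255 - 10006/7815) + 450 = -3456535/6956913 + 450 = 3127154315/6956913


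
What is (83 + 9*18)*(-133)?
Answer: -32585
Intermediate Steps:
(83 + 9*18)*(-133) = (83 + 162)*(-133) = 245*(-133) = -32585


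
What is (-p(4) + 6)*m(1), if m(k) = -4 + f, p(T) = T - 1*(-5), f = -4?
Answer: 24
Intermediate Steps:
p(T) = 5 + T (p(T) = T + 5 = 5 + T)
m(k) = -8 (m(k) = -4 - 4 = -8)
(-p(4) + 6)*m(1) = (-(5 + 4) + 6)*(-8) = (-1*9 + 6)*(-8) = (-9 + 6)*(-8) = -3*(-8) = 24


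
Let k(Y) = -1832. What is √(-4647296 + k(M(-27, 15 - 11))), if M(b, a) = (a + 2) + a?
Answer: 2*I*√1162282 ≈ 2156.2*I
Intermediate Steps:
M(b, a) = 2 + 2*a (M(b, a) = (2 + a) + a = 2 + 2*a)
√(-4647296 + k(M(-27, 15 - 11))) = √(-4647296 - 1832) = √(-4649128) = 2*I*√1162282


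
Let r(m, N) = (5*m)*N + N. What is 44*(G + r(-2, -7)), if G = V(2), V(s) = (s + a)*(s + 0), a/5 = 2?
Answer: 3828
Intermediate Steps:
a = 10 (a = 5*2 = 10)
r(m, N) = N + 5*N*m (r(m, N) = 5*N*m + N = N + 5*N*m)
V(s) = s*(10 + s) (V(s) = (s + 10)*(s + 0) = (10 + s)*s = s*(10 + s))
G = 24 (G = 2*(10 + 2) = 2*12 = 24)
44*(G + r(-2, -7)) = 44*(24 - 7*(1 + 5*(-2))) = 44*(24 - 7*(1 - 10)) = 44*(24 - 7*(-9)) = 44*(24 + 63) = 44*87 = 3828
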